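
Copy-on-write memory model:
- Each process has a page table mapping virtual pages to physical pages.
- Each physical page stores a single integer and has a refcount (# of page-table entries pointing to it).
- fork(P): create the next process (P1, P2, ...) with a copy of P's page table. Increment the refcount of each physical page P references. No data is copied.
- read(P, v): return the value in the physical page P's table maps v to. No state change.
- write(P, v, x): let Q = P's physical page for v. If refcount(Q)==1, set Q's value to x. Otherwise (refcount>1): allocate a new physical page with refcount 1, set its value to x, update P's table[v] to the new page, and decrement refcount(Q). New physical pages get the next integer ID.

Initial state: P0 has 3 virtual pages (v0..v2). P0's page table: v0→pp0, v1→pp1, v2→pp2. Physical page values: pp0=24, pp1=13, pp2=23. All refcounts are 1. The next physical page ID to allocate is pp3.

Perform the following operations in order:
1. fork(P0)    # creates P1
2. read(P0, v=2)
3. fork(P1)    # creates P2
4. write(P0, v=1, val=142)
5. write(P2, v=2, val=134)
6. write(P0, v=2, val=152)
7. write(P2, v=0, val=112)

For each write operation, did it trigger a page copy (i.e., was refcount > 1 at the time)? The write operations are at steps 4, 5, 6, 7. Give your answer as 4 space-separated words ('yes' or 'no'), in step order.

Op 1: fork(P0) -> P1. 3 ppages; refcounts: pp0:2 pp1:2 pp2:2
Op 2: read(P0, v2) -> 23. No state change.
Op 3: fork(P1) -> P2. 3 ppages; refcounts: pp0:3 pp1:3 pp2:3
Op 4: write(P0, v1, 142). refcount(pp1)=3>1 -> COPY to pp3. 4 ppages; refcounts: pp0:3 pp1:2 pp2:3 pp3:1
Op 5: write(P2, v2, 134). refcount(pp2)=3>1 -> COPY to pp4. 5 ppages; refcounts: pp0:3 pp1:2 pp2:2 pp3:1 pp4:1
Op 6: write(P0, v2, 152). refcount(pp2)=2>1 -> COPY to pp5. 6 ppages; refcounts: pp0:3 pp1:2 pp2:1 pp3:1 pp4:1 pp5:1
Op 7: write(P2, v0, 112). refcount(pp0)=3>1 -> COPY to pp6. 7 ppages; refcounts: pp0:2 pp1:2 pp2:1 pp3:1 pp4:1 pp5:1 pp6:1

yes yes yes yes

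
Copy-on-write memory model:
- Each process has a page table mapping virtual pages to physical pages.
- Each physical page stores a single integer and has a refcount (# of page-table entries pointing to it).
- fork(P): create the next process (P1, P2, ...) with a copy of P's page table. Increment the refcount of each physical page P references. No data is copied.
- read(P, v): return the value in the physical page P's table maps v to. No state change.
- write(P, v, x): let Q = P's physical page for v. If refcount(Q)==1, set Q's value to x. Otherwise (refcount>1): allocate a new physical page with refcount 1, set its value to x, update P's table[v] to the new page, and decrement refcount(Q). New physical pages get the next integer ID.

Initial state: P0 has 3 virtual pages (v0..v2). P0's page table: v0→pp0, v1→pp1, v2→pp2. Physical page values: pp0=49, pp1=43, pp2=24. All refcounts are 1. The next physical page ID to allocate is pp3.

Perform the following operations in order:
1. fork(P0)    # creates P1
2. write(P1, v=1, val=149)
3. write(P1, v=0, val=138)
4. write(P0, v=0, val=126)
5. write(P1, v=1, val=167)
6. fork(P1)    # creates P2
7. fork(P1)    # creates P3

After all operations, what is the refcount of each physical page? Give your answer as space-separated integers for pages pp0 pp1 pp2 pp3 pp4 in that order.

Answer: 1 1 4 3 3

Derivation:
Op 1: fork(P0) -> P1. 3 ppages; refcounts: pp0:2 pp1:2 pp2:2
Op 2: write(P1, v1, 149). refcount(pp1)=2>1 -> COPY to pp3. 4 ppages; refcounts: pp0:2 pp1:1 pp2:2 pp3:1
Op 3: write(P1, v0, 138). refcount(pp0)=2>1 -> COPY to pp4. 5 ppages; refcounts: pp0:1 pp1:1 pp2:2 pp3:1 pp4:1
Op 4: write(P0, v0, 126). refcount(pp0)=1 -> write in place. 5 ppages; refcounts: pp0:1 pp1:1 pp2:2 pp3:1 pp4:1
Op 5: write(P1, v1, 167). refcount(pp3)=1 -> write in place. 5 ppages; refcounts: pp0:1 pp1:1 pp2:2 pp3:1 pp4:1
Op 6: fork(P1) -> P2. 5 ppages; refcounts: pp0:1 pp1:1 pp2:3 pp3:2 pp4:2
Op 7: fork(P1) -> P3. 5 ppages; refcounts: pp0:1 pp1:1 pp2:4 pp3:3 pp4:3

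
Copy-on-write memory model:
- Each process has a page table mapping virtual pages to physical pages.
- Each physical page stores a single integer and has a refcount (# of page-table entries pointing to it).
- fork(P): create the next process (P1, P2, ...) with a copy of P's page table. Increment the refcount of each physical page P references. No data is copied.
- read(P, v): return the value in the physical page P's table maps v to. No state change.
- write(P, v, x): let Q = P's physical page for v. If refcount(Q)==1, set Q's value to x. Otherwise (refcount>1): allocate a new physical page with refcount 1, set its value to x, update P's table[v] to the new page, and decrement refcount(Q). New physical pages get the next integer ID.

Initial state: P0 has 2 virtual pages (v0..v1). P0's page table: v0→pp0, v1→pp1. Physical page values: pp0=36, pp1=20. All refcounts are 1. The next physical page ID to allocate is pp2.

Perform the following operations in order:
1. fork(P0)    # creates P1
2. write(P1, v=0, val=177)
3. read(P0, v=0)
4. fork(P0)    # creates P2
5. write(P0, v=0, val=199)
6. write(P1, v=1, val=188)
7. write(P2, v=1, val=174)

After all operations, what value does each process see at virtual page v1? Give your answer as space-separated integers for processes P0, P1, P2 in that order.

Op 1: fork(P0) -> P1. 2 ppages; refcounts: pp0:2 pp1:2
Op 2: write(P1, v0, 177). refcount(pp0)=2>1 -> COPY to pp2. 3 ppages; refcounts: pp0:1 pp1:2 pp2:1
Op 3: read(P0, v0) -> 36. No state change.
Op 4: fork(P0) -> P2. 3 ppages; refcounts: pp0:2 pp1:3 pp2:1
Op 5: write(P0, v0, 199). refcount(pp0)=2>1 -> COPY to pp3. 4 ppages; refcounts: pp0:1 pp1:3 pp2:1 pp3:1
Op 6: write(P1, v1, 188). refcount(pp1)=3>1 -> COPY to pp4. 5 ppages; refcounts: pp0:1 pp1:2 pp2:1 pp3:1 pp4:1
Op 7: write(P2, v1, 174). refcount(pp1)=2>1 -> COPY to pp5. 6 ppages; refcounts: pp0:1 pp1:1 pp2:1 pp3:1 pp4:1 pp5:1
P0: v1 -> pp1 = 20
P1: v1 -> pp4 = 188
P2: v1 -> pp5 = 174

Answer: 20 188 174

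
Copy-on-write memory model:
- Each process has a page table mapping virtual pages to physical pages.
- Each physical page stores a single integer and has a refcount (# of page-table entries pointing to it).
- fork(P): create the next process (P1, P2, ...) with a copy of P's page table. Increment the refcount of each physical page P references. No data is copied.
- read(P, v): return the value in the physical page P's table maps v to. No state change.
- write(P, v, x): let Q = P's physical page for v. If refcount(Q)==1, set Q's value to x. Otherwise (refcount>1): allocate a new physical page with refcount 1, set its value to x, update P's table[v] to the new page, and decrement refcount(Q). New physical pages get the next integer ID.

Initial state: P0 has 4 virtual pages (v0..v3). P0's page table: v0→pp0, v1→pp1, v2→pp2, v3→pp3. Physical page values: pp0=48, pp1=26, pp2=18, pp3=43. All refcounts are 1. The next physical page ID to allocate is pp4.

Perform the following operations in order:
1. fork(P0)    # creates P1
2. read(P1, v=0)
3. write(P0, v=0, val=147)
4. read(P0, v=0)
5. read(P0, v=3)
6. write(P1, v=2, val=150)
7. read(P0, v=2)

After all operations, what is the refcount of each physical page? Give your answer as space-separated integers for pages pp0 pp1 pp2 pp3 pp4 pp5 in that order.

Answer: 1 2 1 2 1 1

Derivation:
Op 1: fork(P0) -> P1. 4 ppages; refcounts: pp0:2 pp1:2 pp2:2 pp3:2
Op 2: read(P1, v0) -> 48. No state change.
Op 3: write(P0, v0, 147). refcount(pp0)=2>1 -> COPY to pp4. 5 ppages; refcounts: pp0:1 pp1:2 pp2:2 pp3:2 pp4:1
Op 4: read(P0, v0) -> 147. No state change.
Op 5: read(P0, v3) -> 43. No state change.
Op 6: write(P1, v2, 150). refcount(pp2)=2>1 -> COPY to pp5. 6 ppages; refcounts: pp0:1 pp1:2 pp2:1 pp3:2 pp4:1 pp5:1
Op 7: read(P0, v2) -> 18. No state change.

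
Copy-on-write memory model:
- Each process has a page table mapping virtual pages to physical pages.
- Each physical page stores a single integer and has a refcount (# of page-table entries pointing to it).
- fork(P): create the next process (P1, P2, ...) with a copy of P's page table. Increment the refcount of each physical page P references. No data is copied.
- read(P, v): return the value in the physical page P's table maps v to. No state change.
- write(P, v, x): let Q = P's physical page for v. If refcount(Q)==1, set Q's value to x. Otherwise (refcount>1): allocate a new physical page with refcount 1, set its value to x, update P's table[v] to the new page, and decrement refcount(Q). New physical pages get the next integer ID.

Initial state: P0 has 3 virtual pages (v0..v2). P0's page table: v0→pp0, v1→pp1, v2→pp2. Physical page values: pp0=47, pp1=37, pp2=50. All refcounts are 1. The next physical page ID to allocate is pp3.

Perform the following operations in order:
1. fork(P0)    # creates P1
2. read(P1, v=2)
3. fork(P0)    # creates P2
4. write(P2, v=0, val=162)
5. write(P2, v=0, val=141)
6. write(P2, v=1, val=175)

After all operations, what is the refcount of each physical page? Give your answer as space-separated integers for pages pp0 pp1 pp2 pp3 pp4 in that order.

Op 1: fork(P0) -> P1. 3 ppages; refcounts: pp0:2 pp1:2 pp2:2
Op 2: read(P1, v2) -> 50. No state change.
Op 3: fork(P0) -> P2. 3 ppages; refcounts: pp0:3 pp1:3 pp2:3
Op 4: write(P2, v0, 162). refcount(pp0)=3>1 -> COPY to pp3. 4 ppages; refcounts: pp0:2 pp1:3 pp2:3 pp3:1
Op 5: write(P2, v0, 141). refcount(pp3)=1 -> write in place. 4 ppages; refcounts: pp0:2 pp1:3 pp2:3 pp3:1
Op 6: write(P2, v1, 175). refcount(pp1)=3>1 -> COPY to pp4. 5 ppages; refcounts: pp0:2 pp1:2 pp2:3 pp3:1 pp4:1

Answer: 2 2 3 1 1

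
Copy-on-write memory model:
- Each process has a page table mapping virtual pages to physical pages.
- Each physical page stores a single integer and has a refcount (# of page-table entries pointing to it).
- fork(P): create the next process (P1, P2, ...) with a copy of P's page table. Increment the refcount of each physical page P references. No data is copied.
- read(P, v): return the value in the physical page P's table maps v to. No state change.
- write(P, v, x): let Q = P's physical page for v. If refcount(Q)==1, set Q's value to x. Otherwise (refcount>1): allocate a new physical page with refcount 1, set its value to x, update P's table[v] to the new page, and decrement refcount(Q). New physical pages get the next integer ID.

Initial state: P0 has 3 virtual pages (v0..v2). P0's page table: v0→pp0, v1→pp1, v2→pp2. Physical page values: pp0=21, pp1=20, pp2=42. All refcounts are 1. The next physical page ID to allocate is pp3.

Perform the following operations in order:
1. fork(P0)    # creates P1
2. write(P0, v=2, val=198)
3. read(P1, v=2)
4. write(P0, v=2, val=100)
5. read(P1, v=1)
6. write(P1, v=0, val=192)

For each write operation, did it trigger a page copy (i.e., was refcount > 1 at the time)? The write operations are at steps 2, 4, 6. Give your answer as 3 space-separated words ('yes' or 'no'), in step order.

Op 1: fork(P0) -> P1. 3 ppages; refcounts: pp0:2 pp1:2 pp2:2
Op 2: write(P0, v2, 198). refcount(pp2)=2>1 -> COPY to pp3. 4 ppages; refcounts: pp0:2 pp1:2 pp2:1 pp3:1
Op 3: read(P1, v2) -> 42. No state change.
Op 4: write(P0, v2, 100). refcount(pp3)=1 -> write in place. 4 ppages; refcounts: pp0:2 pp1:2 pp2:1 pp3:1
Op 5: read(P1, v1) -> 20. No state change.
Op 6: write(P1, v0, 192). refcount(pp0)=2>1 -> COPY to pp4. 5 ppages; refcounts: pp0:1 pp1:2 pp2:1 pp3:1 pp4:1

yes no yes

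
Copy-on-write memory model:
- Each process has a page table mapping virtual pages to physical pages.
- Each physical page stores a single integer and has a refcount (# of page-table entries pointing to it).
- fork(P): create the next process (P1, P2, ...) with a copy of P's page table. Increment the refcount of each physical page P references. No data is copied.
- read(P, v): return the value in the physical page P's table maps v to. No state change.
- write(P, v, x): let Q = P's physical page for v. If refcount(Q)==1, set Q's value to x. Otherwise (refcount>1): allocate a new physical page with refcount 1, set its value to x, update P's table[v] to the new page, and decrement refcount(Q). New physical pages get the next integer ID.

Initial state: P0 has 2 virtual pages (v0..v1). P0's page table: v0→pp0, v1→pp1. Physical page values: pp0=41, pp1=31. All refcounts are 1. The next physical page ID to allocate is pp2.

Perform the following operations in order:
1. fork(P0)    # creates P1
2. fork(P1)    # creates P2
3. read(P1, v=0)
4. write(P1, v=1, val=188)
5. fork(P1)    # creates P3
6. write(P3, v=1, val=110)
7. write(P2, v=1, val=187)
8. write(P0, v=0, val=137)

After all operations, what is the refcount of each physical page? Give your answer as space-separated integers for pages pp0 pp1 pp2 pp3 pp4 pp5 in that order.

Op 1: fork(P0) -> P1. 2 ppages; refcounts: pp0:2 pp1:2
Op 2: fork(P1) -> P2. 2 ppages; refcounts: pp0:3 pp1:3
Op 3: read(P1, v0) -> 41. No state change.
Op 4: write(P1, v1, 188). refcount(pp1)=3>1 -> COPY to pp2. 3 ppages; refcounts: pp0:3 pp1:2 pp2:1
Op 5: fork(P1) -> P3. 3 ppages; refcounts: pp0:4 pp1:2 pp2:2
Op 6: write(P3, v1, 110). refcount(pp2)=2>1 -> COPY to pp3. 4 ppages; refcounts: pp0:4 pp1:2 pp2:1 pp3:1
Op 7: write(P2, v1, 187). refcount(pp1)=2>1 -> COPY to pp4. 5 ppages; refcounts: pp0:4 pp1:1 pp2:1 pp3:1 pp4:1
Op 8: write(P0, v0, 137). refcount(pp0)=4>1 -> COPY to pp5. 6 ppages; refcounts: pp0:3 pp1:1 pp2:1 pp3:1 pp4:1 pp5:1

Answer: 3 1 1 1 1 1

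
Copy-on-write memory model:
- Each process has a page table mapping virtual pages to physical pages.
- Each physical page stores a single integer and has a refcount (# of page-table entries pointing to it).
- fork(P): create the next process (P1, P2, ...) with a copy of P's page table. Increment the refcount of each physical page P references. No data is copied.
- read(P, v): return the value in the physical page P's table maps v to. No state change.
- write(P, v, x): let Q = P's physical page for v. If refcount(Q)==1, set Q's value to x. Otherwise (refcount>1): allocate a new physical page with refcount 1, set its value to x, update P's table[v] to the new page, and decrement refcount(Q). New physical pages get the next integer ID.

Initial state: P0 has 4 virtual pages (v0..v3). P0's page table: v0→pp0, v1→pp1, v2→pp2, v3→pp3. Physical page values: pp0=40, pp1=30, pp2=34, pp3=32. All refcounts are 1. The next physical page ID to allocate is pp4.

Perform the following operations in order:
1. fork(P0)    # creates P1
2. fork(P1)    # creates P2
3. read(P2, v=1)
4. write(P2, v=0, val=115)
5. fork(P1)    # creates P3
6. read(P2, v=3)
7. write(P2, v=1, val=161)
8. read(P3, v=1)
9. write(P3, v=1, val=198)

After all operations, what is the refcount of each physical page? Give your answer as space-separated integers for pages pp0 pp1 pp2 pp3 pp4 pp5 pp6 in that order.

Op 1: fork(P0) -> P1. 4 ppages; refcounts: pp0:2 pp1:2 pp2:2 pp3:2
Op 2: fork(P1) -> P2. 4 ppages; refcounts: pp0:3 pp1:3 pp2:3 pp3:3
Op 3: read(P2, v1) -> 30. No state change.
Op 4: write(P2, v0, 115). refcount(pp0)=3>1 -> COPY to pp4. 5 ppages; refcounts: pp0:2 pp1:3 pp2:3 pp3:3 pp4:1
Op 5: fork(P1) -> P3. 5 ppages; refcounts: pp0:3 pp1:4 pp2:4 pp3:4 pp4:1
Op 6: read(P2, v3) -> 32. No state change.
Op 7: write(P2, v1, 161). refcount(pp1)=4>1 -> COPY to pp5. 6 ppages; refcounts: pp0:3 pp1:3 pp2:4 pp3:4 pp4:1 pp5:1
Op 8: read(P3, v1) -> 30. No state change.
Op 9: write(P3, v1, 198). refcount(pp1)=3>1 -> COPY to pp6. 7 ppages; refcounts: pp0:3 pp1:2 pp2:4 pp3:4 pp4:1 pp5:1 pp6:1

Answer: 3 2 4 4 1 1 1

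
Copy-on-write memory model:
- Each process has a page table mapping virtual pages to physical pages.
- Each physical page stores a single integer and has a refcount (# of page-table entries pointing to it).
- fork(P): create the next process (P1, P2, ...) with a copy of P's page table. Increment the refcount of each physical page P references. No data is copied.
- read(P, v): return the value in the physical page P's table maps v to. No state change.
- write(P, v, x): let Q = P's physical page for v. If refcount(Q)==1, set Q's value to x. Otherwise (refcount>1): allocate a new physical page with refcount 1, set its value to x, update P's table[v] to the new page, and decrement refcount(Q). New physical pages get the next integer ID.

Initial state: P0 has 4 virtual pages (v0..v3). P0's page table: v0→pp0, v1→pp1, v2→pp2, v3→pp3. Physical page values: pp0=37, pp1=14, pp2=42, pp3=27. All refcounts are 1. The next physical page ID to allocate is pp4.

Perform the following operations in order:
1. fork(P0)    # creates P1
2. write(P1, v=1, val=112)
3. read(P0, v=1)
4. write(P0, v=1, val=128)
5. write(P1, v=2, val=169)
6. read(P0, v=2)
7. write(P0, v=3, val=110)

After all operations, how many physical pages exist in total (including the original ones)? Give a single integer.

Answer: 7

Derivation:
Op 1: fork(P0) -> P1. 4 ppages; refcounts: pp0:2 pp1:2 pp2:2 pp3:2
Op 2: write(P1, v1, 112). refcount(pp1)=2>1 -> COPY to pp4. 5 ppages; refcounts: pp0:2 pp1:1 pp2:2 pp3:2 pp4:1
Op 3: read(P0, v1) -> 14. No state change.
Op 4: write(P0, v1, 128). refcount(pp1)=1 -> write in place. 5 ppages; refcounts: pp0:2 pp1:1 pp2:2 pp3:2 pp4:1
Op 5: write(P1, v2, 169). refcount(pp2)=2>1 -> COPY to pp5. 6 ppages; refcounts: pp0:2 pp1:1 pp2:1 pp3:2 pp4:1 pp5:1
Op 6: read(P0, v2) -> 42. No state change.
Op 7: write(P0, v3, 110). refcount(pp3)=2>1 -> COPY to pp6. 7 ppages; refcounts: pp0:2 pp1:1 pp2:1 pp3:1 pp4:1 pp5:1 pp6:1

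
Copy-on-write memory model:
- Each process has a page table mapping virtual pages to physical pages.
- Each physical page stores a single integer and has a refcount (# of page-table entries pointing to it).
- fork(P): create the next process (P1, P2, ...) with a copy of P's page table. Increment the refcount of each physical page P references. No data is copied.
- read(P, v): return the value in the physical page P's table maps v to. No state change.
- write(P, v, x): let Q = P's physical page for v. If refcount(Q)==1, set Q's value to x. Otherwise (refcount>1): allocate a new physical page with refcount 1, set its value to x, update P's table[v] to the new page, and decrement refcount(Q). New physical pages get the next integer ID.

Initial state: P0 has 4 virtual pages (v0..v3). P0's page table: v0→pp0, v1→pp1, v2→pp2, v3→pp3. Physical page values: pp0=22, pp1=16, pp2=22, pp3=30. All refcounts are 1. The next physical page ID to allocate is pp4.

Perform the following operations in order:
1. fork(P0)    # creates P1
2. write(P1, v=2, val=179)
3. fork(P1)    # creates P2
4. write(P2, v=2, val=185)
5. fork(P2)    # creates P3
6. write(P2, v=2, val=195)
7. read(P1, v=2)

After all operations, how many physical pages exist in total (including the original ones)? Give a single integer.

Op 1: fork(P0) -> P1. 4 ppages; refcounts: pp0:2 pp1:2 pp2:2 pp3:2
Op 2: write(P1, v2, 179). refcount(pp2)=2>1 -> COPY to pp4. 5 ppages; refcounts: pp0:2 pp1:2 pp2:1 pp3:2 pp4:1
Op 3: fork(P1) -> P2. 5 ppages; refcounts: pp0:3 pp1:3 pp2:1 pp3:3 pp4:2
Op 4: write(P2, v2, 185). refcount(pp4)=2>1 -> COPY to pp5. 6 ppages; refcounts: pp0:3 pp1:3 pp2:1 pp3:3 pp4:1 pp5:1
Op 5: fork(P2) -> P3. 6 ppages; refcounts: pp0:4 pp1:4 pp2:1 pp3:4 pp4:1 pp5:2
Op 6: write(P2, v2, 195). refcount(pp5)=2>1 -> COPY to pp6. 7 ppages; refcounts: pp0:4 pp1:4 pp2:1 pp3:4 pp4:1 pp5:1 pp6:1
Op 7: read(P1, v2) -> 179. No state change.

Answer: 7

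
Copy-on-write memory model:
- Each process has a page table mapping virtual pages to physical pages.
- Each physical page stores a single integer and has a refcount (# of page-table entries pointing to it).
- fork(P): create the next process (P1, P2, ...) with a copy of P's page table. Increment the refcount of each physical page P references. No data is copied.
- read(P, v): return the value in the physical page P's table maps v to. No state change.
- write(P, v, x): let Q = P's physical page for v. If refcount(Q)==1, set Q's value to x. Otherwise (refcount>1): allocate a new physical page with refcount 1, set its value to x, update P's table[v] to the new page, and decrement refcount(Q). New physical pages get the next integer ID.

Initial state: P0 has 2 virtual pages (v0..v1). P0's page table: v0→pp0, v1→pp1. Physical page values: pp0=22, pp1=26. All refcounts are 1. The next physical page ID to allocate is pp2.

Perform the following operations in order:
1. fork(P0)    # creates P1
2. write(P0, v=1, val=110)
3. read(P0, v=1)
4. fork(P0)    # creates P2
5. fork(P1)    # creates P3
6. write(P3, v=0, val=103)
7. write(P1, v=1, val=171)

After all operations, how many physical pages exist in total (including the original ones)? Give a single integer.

Answer: 5

Derivation:
Op 1: fork(P0) -> P1. 2 ppages; refcounts: pp0:2 pp1:2
Op 2: write(P0, v1, 110). refcount(pp1)=2>1 -> COPY to pp2. 3 ppages; refcounts: pp0:2 pp1:1 pp2:1
Op 3: read(P0, v1) -> 110. No state change.
Op 4: fork(P0) -> P2. 3 ppages; refcounts: pp0:3 pp1:1 pp2:2
Op 5: fork(P1) -> P3. 3 ppages; refcounts: pp0:4 pp1:2 pp2:2
Op 6: write(P3, v0, 103). refcount(pp0)=4>1 -> COPY to pp3. 4 ppages; refcounts: pp0:3 pp1:2 pp2:2 pp3:1
Op 7: write(P1, v1, 171). refcount(pp1)=2>1 -> COPY to pp4. 5 ppages; refcounts: pp0:3 pp1:1 pp2:2 pp3:1 pp4:1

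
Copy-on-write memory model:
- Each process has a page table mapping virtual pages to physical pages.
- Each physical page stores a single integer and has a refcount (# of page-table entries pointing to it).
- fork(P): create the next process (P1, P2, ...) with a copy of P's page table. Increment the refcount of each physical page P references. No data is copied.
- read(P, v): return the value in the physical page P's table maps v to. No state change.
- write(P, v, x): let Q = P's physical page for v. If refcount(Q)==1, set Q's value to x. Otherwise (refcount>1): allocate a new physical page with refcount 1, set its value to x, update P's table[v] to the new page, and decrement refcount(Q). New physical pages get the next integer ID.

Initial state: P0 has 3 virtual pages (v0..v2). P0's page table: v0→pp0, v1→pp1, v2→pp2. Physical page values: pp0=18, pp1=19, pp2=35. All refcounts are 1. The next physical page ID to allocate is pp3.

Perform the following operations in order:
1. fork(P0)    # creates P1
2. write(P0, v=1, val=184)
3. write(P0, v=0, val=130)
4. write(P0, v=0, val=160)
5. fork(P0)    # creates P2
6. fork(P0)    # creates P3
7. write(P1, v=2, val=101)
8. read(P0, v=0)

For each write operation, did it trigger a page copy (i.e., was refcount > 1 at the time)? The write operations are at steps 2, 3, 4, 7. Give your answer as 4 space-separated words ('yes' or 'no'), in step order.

Op 1: fork(P0) -> P1. 3 ppages; refcounts: pp0:2 pp1:2 pp2:2
Op 2: write(P0, v1, 184). refcount(pp1)=2>1 -> COPY to pp3. 4 ppages; refcounts: pp0:2 pp1:1 pp2:2 pp3:1
Op 3: write(P0, v0, 130). refcount(pp0)=2>1 -> COPY to pp4. 5 ppages; refcounts: pp0:1 pp1:1 pp2:2 pp3:1 pp4:1
Op 4: write(P0, v0, 160). refcount(pp4)=1 -> write in place. 5 ppages; refcounts: pp0:1 pp1:1 pp2:2 pp3:1 pp4:1
Op 5: fork(P0) -> P2. 5 ppages; refcounts: pp0:1 pp1:1 pp2:3 pp3:2 pp4:2
Op 6: fork(P0) -> P3. 5 ppages; refcounts: pp0:1 pp1:1 pp2:4 pp3:3 pp4:3
Op 7: write(P1, v2, 101). refcount(pp2)=4>1 -> COPY to pp5. 6 ppages; refcounts: pp0:1 pp1:1 pp2:3 pp3:3 pp4:3 pp5:1
Op 8: read(P0, v0) -> 160. No state change.

yes yes no yes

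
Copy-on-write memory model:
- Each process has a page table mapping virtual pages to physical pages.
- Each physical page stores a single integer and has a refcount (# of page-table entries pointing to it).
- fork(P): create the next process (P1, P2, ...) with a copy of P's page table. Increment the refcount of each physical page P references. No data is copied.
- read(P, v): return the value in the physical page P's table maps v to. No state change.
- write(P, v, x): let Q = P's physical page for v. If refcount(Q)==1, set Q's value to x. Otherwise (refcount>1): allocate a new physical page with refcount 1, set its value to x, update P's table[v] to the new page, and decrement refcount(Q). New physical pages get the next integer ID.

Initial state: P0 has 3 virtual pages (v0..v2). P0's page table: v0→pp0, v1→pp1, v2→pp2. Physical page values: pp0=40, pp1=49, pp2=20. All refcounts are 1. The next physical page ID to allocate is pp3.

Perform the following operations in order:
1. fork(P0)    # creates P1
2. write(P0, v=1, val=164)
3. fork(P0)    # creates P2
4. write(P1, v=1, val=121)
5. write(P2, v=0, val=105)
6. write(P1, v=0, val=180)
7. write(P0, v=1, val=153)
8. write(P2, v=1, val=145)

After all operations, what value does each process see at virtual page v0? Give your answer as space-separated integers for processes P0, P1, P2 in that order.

Op 1: fork(P0) -> P1. 3 ppages; refcounts: pp0:2 pp1:2 pp2:2
Op 2: write(P0, v1, 164). refcount(pp1)=2>1 -> COPY to pp3. 4 ppages; refcounts: pp0:2 pp1:1 pp2:2 pp3:1
Op 3: fork(P0) -> P2. 4 ppages; refcounts: pp0:3 pp1:1 pp2:3 pp3:2
Op 4: write(P1, v1, 121). refcount(pp1)=1 -> write in place. 4 ppages; refcounts: pp0:3 pp1:1 pp2:3 pp3:2
Op 5: write(P2, v0, 105). refcount(pp0)=3>1 -> COPY to pp4. 5 ppages; refcounts: pp0:2 pp1:1 pp2:3 pp3:2 pp4:1
Op 6: write(P1, v0, 180). refcount(pp0)=2>1 -> COPY to pp5. 6 ppages; refcounts: pp0:1 pp1:1 pp2:3 pp3:2 pp4:1 pp5:1
Op 7: write(P0, v1, 153). refcount(pp3)=2>1 -> COPY to pp6. 7 ppages; refcounts: pp0:1 pp1:1 pp2:3 pp3:1 pp4:1 pp5:1 pp6:1
Op 8: write(P2, v1, 145). refcount(pp3)=1 -> write in place. 7 ppages; refcounts: pp0:1 pp1:1 pp2:3 pp3:1 pp4:1 pp5:1 pp6:1
P0: v0 -> pp0 = 40
P1: v0 -> pp5 = 180
P2: v0 -> pp4 = 105

Answer: 40 180 105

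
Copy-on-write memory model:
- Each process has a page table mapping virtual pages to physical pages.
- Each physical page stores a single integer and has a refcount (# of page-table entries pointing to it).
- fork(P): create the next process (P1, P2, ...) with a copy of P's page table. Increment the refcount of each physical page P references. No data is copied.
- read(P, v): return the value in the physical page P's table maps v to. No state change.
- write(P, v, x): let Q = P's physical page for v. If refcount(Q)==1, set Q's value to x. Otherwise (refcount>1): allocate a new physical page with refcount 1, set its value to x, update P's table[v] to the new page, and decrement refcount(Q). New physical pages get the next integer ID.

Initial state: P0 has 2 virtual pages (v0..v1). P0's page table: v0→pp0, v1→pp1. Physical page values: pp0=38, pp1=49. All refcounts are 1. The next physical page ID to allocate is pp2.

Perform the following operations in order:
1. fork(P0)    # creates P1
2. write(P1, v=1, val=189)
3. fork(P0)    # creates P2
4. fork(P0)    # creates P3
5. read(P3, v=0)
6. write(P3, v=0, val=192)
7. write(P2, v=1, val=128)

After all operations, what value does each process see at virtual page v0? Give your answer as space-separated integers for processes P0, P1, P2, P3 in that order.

Op 1: fork(P0) -> P1. 2 ppages; refcounts: pp0:2 pp1:2
Op 2: write(P1, v1, 189). refcount(pp1)=2>1 -> COPY to pp2. 3 ppages; refcounts: pp0:2 pp1:1 pp2:1
Op 3: fork(P0) -> P2. 3 ppages; refcounts: pp0:3 pp1:2 pp2:1
Op 4: fork(P0) -> P3. 3 ppages; refcounts: pp0:4 pp1:3 pp2:1
Op 5: read(P3, v0) -> 38. No state change.
Op 6: write(P3, v0, 192). refcount(pp0)=4>1 -> COPY to pp3. 4 ppages; refcounts: pp0:3 pp1:3 pp2:1 pp3:1
Op 7: write(P2, v1, 128). refcount(pp1)=3>1 -> COPY to pp4. 5 ppages; refcounts: pp0:3 pp1:2 pp2:1 pp3:1 pp4:1
P0: v0 -> pp0 = 38
P1: v0 -> pp0 = 38
P2: v0 -> pp0 = 38
P3: v0 -> pp3 = 192

Answer: 38 38 38 192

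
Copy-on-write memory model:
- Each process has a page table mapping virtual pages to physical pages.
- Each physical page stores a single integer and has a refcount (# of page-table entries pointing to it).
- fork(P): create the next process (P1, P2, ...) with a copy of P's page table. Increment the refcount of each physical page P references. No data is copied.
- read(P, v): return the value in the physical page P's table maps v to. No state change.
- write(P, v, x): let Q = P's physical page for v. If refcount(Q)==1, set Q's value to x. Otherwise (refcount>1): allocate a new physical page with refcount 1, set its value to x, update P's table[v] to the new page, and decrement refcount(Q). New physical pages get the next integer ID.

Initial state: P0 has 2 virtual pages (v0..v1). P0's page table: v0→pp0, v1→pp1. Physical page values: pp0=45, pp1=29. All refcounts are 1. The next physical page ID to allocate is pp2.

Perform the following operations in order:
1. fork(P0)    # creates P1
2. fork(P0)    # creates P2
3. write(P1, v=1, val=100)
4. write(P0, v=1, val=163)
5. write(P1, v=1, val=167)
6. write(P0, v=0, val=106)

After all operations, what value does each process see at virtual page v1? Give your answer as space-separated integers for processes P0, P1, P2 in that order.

Answer: 163 167 29

Derivation:
Op 1: fork(P0) -> P1. 2 ppages; refcounts: pp0:2 pp1:2
Op 2: fork(P0) -> P2. 2 ppages; refcounts: pp0:3 pp1:3
Op 3: write(P1, v1, 100). refcount(pp1)=3>1 -> COPY to pp2. 3 ppages; refcounts: pp0:3 pp1:2 pp2:1
Op 4: write(P0, v1, 163). refcount(pp1)=2>1 -> COPY to pp3. 4 ppages; refcounts: pp0:3 pp1:1 pp2:1 pp3:1
Op 5: write(P1, v1, 167). refcount(pp2)=1 -> write in place. 4 ppages; refcounts: pp0:3 pp1:1 pp2:1 pp3:1
Op 6: write(P0, v0, 106). refcount(pp0)=3>1 -> COPY to pp4. 5 ppages; refcounts: pp0:2 pp1:1 pp2:1 pp3:1 pp4:1
P0: v1 -> pp3 = 163
P1: v1 -> pp2 = 167
P2: v1 -> pp1 = 29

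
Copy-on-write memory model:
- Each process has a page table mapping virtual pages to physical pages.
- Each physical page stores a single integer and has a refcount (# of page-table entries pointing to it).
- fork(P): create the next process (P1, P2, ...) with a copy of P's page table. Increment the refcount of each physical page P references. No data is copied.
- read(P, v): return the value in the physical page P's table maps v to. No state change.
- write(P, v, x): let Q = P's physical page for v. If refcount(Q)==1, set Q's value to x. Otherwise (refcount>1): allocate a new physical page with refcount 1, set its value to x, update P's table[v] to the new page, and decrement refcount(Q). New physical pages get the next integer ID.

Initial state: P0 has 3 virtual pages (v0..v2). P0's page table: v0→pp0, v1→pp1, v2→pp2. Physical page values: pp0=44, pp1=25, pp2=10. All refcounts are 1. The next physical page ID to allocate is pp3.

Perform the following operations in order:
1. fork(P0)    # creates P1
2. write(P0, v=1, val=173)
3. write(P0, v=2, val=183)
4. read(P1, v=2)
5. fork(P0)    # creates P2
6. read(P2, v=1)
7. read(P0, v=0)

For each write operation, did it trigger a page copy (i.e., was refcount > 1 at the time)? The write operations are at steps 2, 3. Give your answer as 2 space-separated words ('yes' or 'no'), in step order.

Op 1: fork(P0) -> P1. 3 ppages; refcounts: pp0:2 pp1:2 pp2:2
Op 2: write(P0, v1, 173). refcount(pp1)=2>1 -> COPY to pp3. 4 ppages; refcounts: pp0:2 pp1:1 pp2:2 pp3:1
Op 3: write(P0, v2, 183). refcount(pp2)=2>1 -> COPY to pp4. 5 ppages; refcounts: pp0:2 pp1:1 pp2:1 pp3:1 pp4:1
Op 4: read(P1, v2) -> 10. No state change.
Op 5: fork(P0) -> P2. 5 ppages; refcounts: pp0:3 pp1:1 pp2:1 pp3:2 pp4:2
Op 6: read(P2, v1) -> 173. No state change.
Op 7: read(P0, v0) -> 44. No state change.

yes yes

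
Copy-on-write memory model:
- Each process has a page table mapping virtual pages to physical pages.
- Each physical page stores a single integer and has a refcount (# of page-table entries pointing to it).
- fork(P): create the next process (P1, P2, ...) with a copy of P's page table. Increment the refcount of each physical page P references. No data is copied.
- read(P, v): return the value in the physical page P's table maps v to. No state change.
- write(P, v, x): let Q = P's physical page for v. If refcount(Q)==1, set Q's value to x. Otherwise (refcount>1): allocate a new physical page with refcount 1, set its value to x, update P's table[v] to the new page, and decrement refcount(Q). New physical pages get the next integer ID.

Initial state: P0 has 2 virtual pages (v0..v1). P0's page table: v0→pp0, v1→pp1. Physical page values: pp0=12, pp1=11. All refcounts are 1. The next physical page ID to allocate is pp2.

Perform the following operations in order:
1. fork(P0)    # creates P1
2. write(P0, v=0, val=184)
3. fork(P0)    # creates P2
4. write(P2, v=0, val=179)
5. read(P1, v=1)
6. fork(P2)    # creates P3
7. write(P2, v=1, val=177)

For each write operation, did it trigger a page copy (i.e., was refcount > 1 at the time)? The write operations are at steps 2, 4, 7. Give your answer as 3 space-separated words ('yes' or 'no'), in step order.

Op 1: fork(P0) -> P1. 2 ppages; refcounts: pp0:2 pp1:2
Op 2: write(P0, v0, 184). refcount(pp0)=2>1 -> COPY to pp2. 3 ppages; refcounts: pp0:1 pp1:2 pp2:1
Op 3: fork(P0) -> P2. 3 ppages; refcounts: pp0:1 pp1:3 pp2:2
Op 4: write(P2, v0, 179). refcount(pp2)=2>1 -> COPY to pp3. 4 ppages; refcounts: pp0:1 pp1:3 pp2:1 pp3:1
Op 5: read(P1, v1) -> 11. No state change.
Op 6: fork(P2) -> P3. 4 ppages; refcounts: pp0:1 pp1:4 pp2:1 pp3:2
Op 7: write(P2, v1, 177). refcount(pp1)=4>1 -> COPY to pp4. 5 ppages; refcounts: pp0:1 pp1:3 pp2:1 pp3:2 pp4:1

yes yes yes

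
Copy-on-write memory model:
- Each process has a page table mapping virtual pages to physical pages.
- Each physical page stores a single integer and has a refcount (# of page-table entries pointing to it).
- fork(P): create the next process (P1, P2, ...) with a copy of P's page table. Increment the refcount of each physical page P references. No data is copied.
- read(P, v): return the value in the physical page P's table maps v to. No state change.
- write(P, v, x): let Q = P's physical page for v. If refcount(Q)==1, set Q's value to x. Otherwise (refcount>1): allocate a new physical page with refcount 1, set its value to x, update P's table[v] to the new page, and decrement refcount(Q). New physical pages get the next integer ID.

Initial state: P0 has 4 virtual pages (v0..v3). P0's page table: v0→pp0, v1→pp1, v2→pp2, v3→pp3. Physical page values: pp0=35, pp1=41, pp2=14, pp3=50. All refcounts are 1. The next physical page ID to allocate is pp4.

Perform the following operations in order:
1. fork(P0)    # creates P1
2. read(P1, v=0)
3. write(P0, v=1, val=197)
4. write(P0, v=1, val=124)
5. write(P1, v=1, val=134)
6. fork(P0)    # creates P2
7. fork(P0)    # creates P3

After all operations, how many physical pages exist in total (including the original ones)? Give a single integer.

Answer: 5

Derivation:
Op 1: fork(P0) -> P1. 4 ppages; refcounts: pp0:2 pp1:2 pp2:2 pp3:2
Op 2: read(P1, v0) -> 35. No state change.
Op 3: write(P0, v1, 197). refcount(pp1)=2>1 -> COPY to pp4. 5 ppages; refcounts: pp0:2 pp1:1 pp2:2 pp3:2 pp4:1
Op 4: write(P0, v1, 124). refcount(pp4)=1 -> write in place. 5 ppages; refcounts: pp0:2 pp1:1 pp2:2 pp3:2 pp4:1
Op 5: write(P1, v1, 134). refcount(pp1)=1 -> write in place. 5 ppages; refcounts: pp0:2 pp1:1 pp2:2 pp3:2 pp4:1
Op 6: fork(P0) -> P2. 5 ppages; refcounts: pp0:3 pp1:1 pp2:3 pp3:3 pp4:2
Op 7: fork(P0) -> P3. 5 ppages; refcounts: pp0:4 pp1:1 pp2:4 pp3:4 pp4:3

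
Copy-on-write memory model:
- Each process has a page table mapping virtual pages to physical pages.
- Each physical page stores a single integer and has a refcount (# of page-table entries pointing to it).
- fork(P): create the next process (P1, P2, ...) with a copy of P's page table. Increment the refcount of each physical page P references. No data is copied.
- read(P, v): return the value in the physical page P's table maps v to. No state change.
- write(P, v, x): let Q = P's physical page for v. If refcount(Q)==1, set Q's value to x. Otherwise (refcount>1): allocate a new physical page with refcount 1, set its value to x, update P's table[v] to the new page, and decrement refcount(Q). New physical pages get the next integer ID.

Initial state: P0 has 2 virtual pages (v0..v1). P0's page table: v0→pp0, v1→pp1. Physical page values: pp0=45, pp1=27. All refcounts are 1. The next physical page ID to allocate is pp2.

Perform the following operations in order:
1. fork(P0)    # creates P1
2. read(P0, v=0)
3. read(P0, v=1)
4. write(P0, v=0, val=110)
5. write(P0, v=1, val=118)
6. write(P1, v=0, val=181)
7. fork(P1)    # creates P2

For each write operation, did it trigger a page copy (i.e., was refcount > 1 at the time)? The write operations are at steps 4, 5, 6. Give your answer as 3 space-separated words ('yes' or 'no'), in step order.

Op 1: fork(P0) -> P1. 2 ppages; refcounts: pp0:2 pp1:2
Op 2: read(P0, v0) -> 45. No state change.
Op 3: read(P0, v1) -> 27. No state change.
Op 4: write(P0, v0, 110). refcount(pp0)=2>1 -> COPY to pp2. 3 ppages; refcounts: pp0:1 pp1:2 pp2:1
Op 5: write(P0, v1, 118). refcount(pp1)=2>1 -> COPY to pp3. 4 ppages; refcounts: pp0:1 pp1:1 pp2:1 pp3:1
Op 6: write(P1, v0, 181). refcount(pp0)=1 -> write in place. 4 ppages; refcounts: pp0:1 pp1:1 pp2:1 pp3:1
Op 7: fork(P1) -> P2. 4 ppages; refcounts: pp0:2 pp1:2 pp2:1 pp3:1

yes yes no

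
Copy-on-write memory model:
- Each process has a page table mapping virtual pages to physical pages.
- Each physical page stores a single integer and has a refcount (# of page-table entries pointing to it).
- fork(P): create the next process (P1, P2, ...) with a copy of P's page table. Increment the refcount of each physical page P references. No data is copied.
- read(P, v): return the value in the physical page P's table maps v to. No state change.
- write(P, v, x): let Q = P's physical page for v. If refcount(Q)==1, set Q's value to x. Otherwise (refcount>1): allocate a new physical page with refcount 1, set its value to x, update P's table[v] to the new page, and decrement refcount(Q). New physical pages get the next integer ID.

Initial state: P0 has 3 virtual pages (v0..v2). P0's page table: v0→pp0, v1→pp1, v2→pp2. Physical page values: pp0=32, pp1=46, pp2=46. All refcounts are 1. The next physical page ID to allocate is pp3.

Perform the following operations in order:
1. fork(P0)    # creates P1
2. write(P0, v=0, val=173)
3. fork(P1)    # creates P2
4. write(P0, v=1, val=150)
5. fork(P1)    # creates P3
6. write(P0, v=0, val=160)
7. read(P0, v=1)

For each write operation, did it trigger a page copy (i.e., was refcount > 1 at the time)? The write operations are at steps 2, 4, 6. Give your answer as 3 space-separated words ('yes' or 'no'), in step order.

Op 1: fork(P0) -> P1. 3 ppages; refcounts: pp0:2 pp1:2 pp2:2
Op 2: write(P0, v0, 173). refcount(pp0)=2>1 -> COPY to pp3. 4 ppages; refcounts: pp0:1 pp1:2 pp2:2 pp3:1
Op 3: fork(P1) -> P2. 4 ppages; refcounts: pp0:2 pp1:3 pp2:3 pp3:1
Op 4: write(P0, v1, 150). refcount(pp1)=3>1 -> COPY to pp4. 5 ppages; refcounts: pp0:2 pp1:2 pp2:3 pp3:1 pp4:1
Op 5: fork(P1) -> P3. 5 ppages; refcounts: pp0:3 pp1:3 pp2:4 pp3:1 pp4:1
Op 6: write(P0, v0, 160). refcount(pp3)=1 -> write in place. 5 ppages; refcounts: pp0:3 pp1:3 pp2:4 pp3:1 pp4:1
Op 7: read(P0, v1) -> 150. No state change.

yes yes no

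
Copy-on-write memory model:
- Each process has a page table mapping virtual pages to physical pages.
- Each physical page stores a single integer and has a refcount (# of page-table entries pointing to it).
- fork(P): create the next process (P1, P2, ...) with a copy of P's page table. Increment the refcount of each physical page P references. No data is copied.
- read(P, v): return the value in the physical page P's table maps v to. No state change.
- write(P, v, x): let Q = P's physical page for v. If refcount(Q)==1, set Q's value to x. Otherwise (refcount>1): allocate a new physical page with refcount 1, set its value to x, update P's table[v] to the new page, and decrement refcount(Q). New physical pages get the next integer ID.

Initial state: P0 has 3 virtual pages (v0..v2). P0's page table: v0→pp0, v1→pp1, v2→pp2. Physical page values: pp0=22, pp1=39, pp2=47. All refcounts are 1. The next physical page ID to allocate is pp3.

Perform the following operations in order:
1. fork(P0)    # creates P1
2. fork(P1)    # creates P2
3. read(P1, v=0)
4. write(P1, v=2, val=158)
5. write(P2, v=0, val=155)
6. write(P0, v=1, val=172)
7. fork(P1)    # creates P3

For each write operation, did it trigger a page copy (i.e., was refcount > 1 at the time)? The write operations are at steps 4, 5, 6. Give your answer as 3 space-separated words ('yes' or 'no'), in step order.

Op 1: fork(P0) -> P1. 3 ppages; refcounts: pp0:2 pp1:2 pp2:2
Op 2: fork(P1) -> P2. 3 ppages; refcounts: pp0:3 pp1:3 pp2:3
Op 3: read(P1, v0) -> 22. No state change.
Op 4: write(P1, v2, 158). refcount(pp2)=3>1 -> COPY to pp3. 4 ppages; refcounts: pp0:3 pp1:3 pp2:2 pp3:1
Op 5: write(P2, v0, 155). refcount(pp0)=3>1 -> COPY to pp4. 5 ppages; refcounts: pp0:2 pp1:3 pp2:2 pp3:1 pp4:1
Op 6: write(P0, v1, 172). refcount(pp1)=3>1 -> COPY to pp5. 6 ppages; refcounts: pp0:2 pp1:2 pp2:2 pp3:1 pp4:1 pp5:1
Op 7: fork(P1) -> P3. 6 ppages; refcounts: pp0:3 pp1:3 pp2:2 pp3:2 pp4:1 pp5:1

yes yes yes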